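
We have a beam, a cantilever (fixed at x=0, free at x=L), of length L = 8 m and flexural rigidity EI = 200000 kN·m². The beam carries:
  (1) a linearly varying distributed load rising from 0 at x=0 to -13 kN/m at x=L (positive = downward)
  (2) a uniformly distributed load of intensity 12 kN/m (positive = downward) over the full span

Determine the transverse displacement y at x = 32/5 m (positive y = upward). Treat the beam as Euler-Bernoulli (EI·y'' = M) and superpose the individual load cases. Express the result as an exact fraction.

Load 1 — triangular load w₀=-13 kN/m (0→w₀ over full span):
  y_1 = (w₀Lx³/12-w₀L²x²/6-w₀x⁵/(120L))/EI = ((-13)·8·(32/5)³/12-(-13)·8²·(32/5)²/6-(-13)·(32/5)⁵/(120·8))/200000 = 2602496/146484375 m
Load 2 — uniform load w=12 kN/m over full span:
  y_2 = -wx²(x²-4Lx+6L²)/(24EI) = -12·(32/5)²·((32/5)²-4·8·(32/5)+6·8²)/(24·200000) = -44032/1953125 m
Superposition: y = Σ y_i = -699904/146484375 m ≈ -0.004778 m

y(32/5) = -699904/146484375 m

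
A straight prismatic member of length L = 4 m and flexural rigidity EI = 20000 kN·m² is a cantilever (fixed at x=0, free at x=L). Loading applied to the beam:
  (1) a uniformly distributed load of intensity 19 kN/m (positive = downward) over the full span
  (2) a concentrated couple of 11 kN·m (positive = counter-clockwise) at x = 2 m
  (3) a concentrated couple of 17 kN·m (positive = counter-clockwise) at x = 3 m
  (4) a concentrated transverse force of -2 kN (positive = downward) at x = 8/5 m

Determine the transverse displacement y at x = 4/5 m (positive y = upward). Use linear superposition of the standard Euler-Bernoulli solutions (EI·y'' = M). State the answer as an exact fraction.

Load 1 — uniform load w=19 kN/m over full span:
  y_1 = -wx²(x²-4Lx+6L²)/(24EI) = -19·(4/5)²·((4/5)²-4·4·(4/5)+6·4²)/(24·20000) = -2489/1171875 m
Load 2 — applied couple M₀=11 kN·m at a=2 m (b=L-a=2):
  y_2 = M₀x²/(2EI)  [x≤a] = 11·(4/5)²/(2·20000) = 11/62500 m
Load 3 — applied couple M₀=17 kN·m at a=3 m (b=L-a=1):
  y_3 = M₀x²/(2EI)  [x≤a] = 17·(4/5)²/(2·20000) = 17/62500 m
Load 4 — point force P=-2 kN at a=8/5 m (b=L-a=12/5):
  y_4 = -Px²(3a-x)/(6EI)  [x≤a] = -(-2)·(4/5)²·(3·(8/5)-(4/5))/(6·20000) = 2/46875 m
Superposition: y = Σ y_i = -638/390625 m ≈ -0.001633 m

y(4/5) = -638/390625 m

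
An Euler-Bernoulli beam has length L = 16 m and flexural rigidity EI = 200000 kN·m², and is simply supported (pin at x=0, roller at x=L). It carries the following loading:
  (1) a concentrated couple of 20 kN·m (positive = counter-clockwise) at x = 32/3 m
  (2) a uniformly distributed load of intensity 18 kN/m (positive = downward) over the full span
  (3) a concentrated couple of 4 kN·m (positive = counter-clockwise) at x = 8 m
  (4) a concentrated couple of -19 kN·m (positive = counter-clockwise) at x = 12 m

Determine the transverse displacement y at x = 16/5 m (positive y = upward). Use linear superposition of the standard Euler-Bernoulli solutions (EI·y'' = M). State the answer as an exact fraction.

Load 1 — applied couple M₀=20 kN·m at a=32/3 m (b=L-a=16/3):
  y_1 = (M₀x³/(6L)+C₁x)/EI  [x≤a] with C₁=M₀(3b²-L²)/(6L)=-320/9 = (20·(16/5)³/(6·16)+(-320/9)·(16/5))/200000 = -376/703125 m
Load 2 — uniform load w=18 kN/m over full span:
  y_2 = -wx(L³-2Lx²+x³)/(24EI) = -18·(16/5)·(16³-2·16·(16/5)²+(16/5)³)/(24·200000) = -89088/1953125 m
Load 3 — applied couple M₀=4 kN·m at a=8 m (b=L-a=8):
  y_3 = (M₀x³/(6L)+C₁x)/EI  [x≤a] with C₁=M₀(3b²-L²)/(6L)=-8/3 = (4·(16/5)³/(6·16)+(-8/3)·(16/5))/200000 = -14/390625 m
Load 4 — applied couple M₀=-19 kN·m at a=12 m (b=L-a=4):
  y_4 = (M₀x³/(6L)+C₁x)/EI  [x≤a] with C₁=M₀(3b²-L²)/(6L)=247/6 = ((-19)·(16/5)³/(6·16)+(247/6)·(16/5))/200000 = 1957/3125000 m
Superposition: y = Σ y_i = -6406511/140625000 m ≈ -0.045557 m

y(16/5) = -6406511/140625000 m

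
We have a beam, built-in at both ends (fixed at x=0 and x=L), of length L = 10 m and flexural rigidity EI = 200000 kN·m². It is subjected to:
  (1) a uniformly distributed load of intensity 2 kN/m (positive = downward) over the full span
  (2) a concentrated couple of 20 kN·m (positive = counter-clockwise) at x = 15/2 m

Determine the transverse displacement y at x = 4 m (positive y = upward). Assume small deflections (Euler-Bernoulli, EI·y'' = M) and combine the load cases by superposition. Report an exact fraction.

y(4) = -37/100000 m

Load 1 — uniform load w=2 kN/m over full span:
  y_1 = -wx²(L-x)²/(24EI) = -2·4²·(10-4)²/(24·200000) = -3/12500 m
Load 2 — applied couple M₀=20 kN·m at a=15/2 m (b=L-a=5/2):
  y_2 = (R_Ax³/6 - M_Ax²/2)/EI  [x≤a] with R_A=9/4, M_A=25/4 = ((9/4)·4³/6 - (25/4)·4²/2)/200000 = -13/100000 m
Superposition: y = Σ y_i = -37/100000 m ≈ -0.000370 m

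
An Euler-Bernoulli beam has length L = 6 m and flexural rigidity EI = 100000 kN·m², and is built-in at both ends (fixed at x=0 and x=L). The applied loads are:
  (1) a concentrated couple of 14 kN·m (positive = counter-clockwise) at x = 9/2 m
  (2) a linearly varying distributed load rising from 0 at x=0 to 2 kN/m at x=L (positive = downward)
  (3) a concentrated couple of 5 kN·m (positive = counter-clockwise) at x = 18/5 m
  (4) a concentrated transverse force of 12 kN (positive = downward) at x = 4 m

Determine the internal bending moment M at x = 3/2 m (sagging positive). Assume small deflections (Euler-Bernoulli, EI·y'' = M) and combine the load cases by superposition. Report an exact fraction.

M(3/2) = -19/24 kN·m

Load 1 — applied couple M₀=14 kN·m at a=9/2 m (b=L-a=3/2):
  M_1 = R_Ax - M_A  [x≤a] with R_A=21/8, M_A=35/8 = (21/8)·(3/2) - (35/8) = -7/16 kN·m
Load 2 — triangular load w₀=2 kN/m (0→w₀ over full span):
  M_2 = 3w₀Lx/20 - w₀L²/30 - w₀x³/(6L) = 3·2·6·(3/2)/20 - 2·6²/30 - 2·(3/2)³/(6·6) = 9/80 kN·m
Load 3 — applied couple M₀=5 kN·m at a=18/5 m (b=L-a=12/5):
  M_3 = R_Ax - M_A  [x≤a] with R_A=6/5, M_A=8/5 = (6/5)·(3/2) - (8/5) = 1/5 kN·m
Load 4 — point force P=12 kN at a=4 m (b=L-a=2):
  M_4 = Pb²(3a+b)x/L³ - Pab²/L²  [x≤a] = 12·2²·(3·4+2)·(3/2)/6³ - 12·4·2²/6² = -2/3 kN·m
Superposition: M = Σ M_i = -19/24 kN·m ≈ -0.791667 kN·m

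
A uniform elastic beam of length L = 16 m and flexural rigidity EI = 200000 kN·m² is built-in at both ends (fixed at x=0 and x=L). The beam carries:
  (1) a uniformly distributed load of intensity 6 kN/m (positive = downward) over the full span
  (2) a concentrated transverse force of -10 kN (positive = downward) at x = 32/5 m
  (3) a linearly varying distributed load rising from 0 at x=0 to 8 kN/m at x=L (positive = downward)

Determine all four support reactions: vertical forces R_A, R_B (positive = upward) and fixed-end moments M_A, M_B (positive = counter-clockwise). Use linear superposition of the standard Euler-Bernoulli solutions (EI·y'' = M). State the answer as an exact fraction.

R_A = 1518/25 kN, M_A = 12992/75 kN·m, R_B = 2232/25 kN, M_B = -5376/25 kN·m

Load 1 — uniform load w=6 kN/m over full span:
  R_A = wL/2 = 6·16/2 = 48 kN
  M_A = wL²/12 = 6·16²/12 = 128 kN·m
  R_B = wL/2 = 6·16/2 = 48 kN
  M_B = -wL²/12 = -6·16²/12 = -128 kN·m
Load 2 — point force P=-10 kN at a=32/5 m (b=L-a=48/5):
  R_A = Pb²(3a+b)/L³ = (-10)·(48/5)²·(3·(32/5)+(48/5))/16³ = -162/25 kN
  M_A = Pab²/L² = (-10)·(32/5)·(48/5)²/16² = -576/25 kN·m
  R_B = Pa²(a+3b)/L³ = (-10)·(32/5)²·((32/5)+3·(48/5))/16³ = -88/25 kN
  M_B = -Pa²b/L² = -(-10)·(32/5)²·(48/5)/16² = 384/25 kN·m
Load 3 — triangular load w₀=8 kN/m (0→w₀ over full span):
  R_A = 3w₀L/20 = 3·8·16/20 = 96/5 kN
  M_A = w₀L²/30 = 8·16²/30 = 1024/15 kN·m
  R_B = 7w₀L/20 = 7·8·16/20 = 224/5 kN
  M_B = -w₀L²/20 = -8·16²/20 = -512/5 kN·m
Superposition: R_A = 1518/25 kN, M_A = 12992/75 kN·m, R_B = 2232/25 kN, M_B = -5376/25 kN·m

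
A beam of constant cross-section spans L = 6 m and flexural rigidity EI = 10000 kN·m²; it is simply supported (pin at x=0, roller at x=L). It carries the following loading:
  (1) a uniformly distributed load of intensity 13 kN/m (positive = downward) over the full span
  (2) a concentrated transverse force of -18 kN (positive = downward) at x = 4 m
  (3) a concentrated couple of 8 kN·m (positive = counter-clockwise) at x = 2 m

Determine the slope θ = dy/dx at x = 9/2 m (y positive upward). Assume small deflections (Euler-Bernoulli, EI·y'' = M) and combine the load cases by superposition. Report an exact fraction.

θ(9/2) = 481/96000 rad

Load 1 — uniform load w=13 kN/m over full span:
  θ_1 = -w(L³-6Lx²+4x³)/(24EI) = -13·(6³-6·6·(9/2)²+4·(9/2)³)/(24·10000) = 1287/160000 rad
Load 2 — point force P=-18 kN at a=4 m (b=L-a=2):
  θ_2 = -Pa(2L²-6Lx+3x²+a²)/(6LEI)  [x>a] = -(-18)·4·(2·6²-6·6·(9/2)+3·(9/2)²+4²)/(6·6·10000) = -53/20000 rad
Load 3 — applied couple M₀=8 kN·m at a=2 m (b=L-a=4):
  θ_3 = (M₀x²/(2L)-M₀(x-a)+C₁)/EI  [x>a] with C₁=M₀(3b²-L²)/(6L)=8/3 = (8·(9/2)²/(2·6)-8·((9/2)-2)+(8/3))/10000 = -23/60000 rad
Superposition: θ = Σ θ_i = 481/96000 rad ≈ 0.005010 rad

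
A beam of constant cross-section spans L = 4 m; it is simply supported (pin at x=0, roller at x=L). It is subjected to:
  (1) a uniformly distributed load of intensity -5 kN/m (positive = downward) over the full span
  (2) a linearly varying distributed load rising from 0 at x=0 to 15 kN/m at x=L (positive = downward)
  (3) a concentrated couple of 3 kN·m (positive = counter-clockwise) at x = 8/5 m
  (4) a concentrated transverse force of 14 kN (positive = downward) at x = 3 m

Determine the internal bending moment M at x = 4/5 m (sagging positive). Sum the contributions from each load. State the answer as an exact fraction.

M(4/5) = 117/25 kN·m

Load 1 — uniform load w=-5 kN/m over full span:
  M_1 = wx(L-x)/2 = (-5)·(4/5)·(4-(4/5))/2 = -32/5 kN·m
Load 2 — triangular load w₀=15 kN/m (0→w₀ over full span):
  M_2 = w₀Lx/6 - w₀x³/(6L) = 15·4·(4/5)/6 - 15·(4/5)³/(6·4) = 192/25 kN·m
Load 3 — applied couple M₀=3 kN·m at a=8/5 m (b=L-a=12/5):
  M_3 = M₀x/L  [x≤a] = 3·(4/5)/4 = 3/5 kN·m
Load 4 — point force P=14 kN at a=3 m (b=L-a=1):
  M_4 = Pbx/L  [x≤a] = 14·1·(4/5)/4 = 14/5 kN·m
Superposition: M = Σ M_i = 117/25 kN·m ≈ 4.680000 kN·m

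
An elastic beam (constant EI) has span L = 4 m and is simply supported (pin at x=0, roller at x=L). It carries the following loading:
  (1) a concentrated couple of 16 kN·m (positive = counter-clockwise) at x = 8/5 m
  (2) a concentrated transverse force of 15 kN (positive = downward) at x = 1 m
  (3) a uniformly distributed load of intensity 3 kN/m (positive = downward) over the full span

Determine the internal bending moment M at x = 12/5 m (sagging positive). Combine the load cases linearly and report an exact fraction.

Load 1 — applied couple M₀=16 kN·m at a=8/5 m (b=L-a=12/5):
  M_1 = M₀x/L - M₀  [x>a] = 16·(12/5)/4 - 16 = -32/5 kN·m
Load 2 — point force P=15 kN at a=1 m (b=L-a=3):
  M_2 = Pa(L-x)/L  [x>a] = 15·1·(4-(12/5))/4 = 6 kN·m
Load 3 — uniform load w=3 kN/m over full span:
  M_3 = wx(L-x)/2 = 3·(12/5)·(4-(12/5))/2 = 144/25 kN·m
Superposition: M = Σ M_i = 134/25 kN·m ≈ 5.360000 kN·m

M(12/5) = 134/25 kN·m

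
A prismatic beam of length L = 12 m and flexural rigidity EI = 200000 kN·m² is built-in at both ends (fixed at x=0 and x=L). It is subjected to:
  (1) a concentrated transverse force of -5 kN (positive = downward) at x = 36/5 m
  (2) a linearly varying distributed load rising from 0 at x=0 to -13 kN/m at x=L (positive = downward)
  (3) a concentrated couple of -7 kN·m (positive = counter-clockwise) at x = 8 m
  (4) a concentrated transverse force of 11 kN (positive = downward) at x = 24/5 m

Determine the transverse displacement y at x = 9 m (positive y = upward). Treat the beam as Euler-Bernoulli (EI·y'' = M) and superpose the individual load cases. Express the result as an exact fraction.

Load 1 — point force P=-5 kN at a=36/5 m (b=L-a=24/5):
  y_1 = -Pa²(L-x)²(3bL-(3b+a)(L-x))/(6L³EI)  [x>a] = -(-5)·(36/5)²·(12-9)²·(3·(24/5)·12-(3·(24/5)+(36/5))·(12-9))/(6·12³·200000) = 243/2000000 m
Load 2 — triangular load w₀=-13 kN/m (0→w₀ over full span):
  y_2 = -w₀x²(L-x)²(x+2L)/(120LEI) = -(-13)·9²·(12-9)²·(9+2·12)/(120·12·200000) = 34749/32000000 m
Load 3 — applied couple M₀=-7 kN·m at a=8 m (b=L-a=4):
  y_3 = (R_Ax³/6 - M_Ax²/2 - M₀(x-a)²/2)/EI  [x>a] with R_A=-7/9, M_A=-7/3 = ((-7/9)·9³/6 - (-7/3)·9²/2 - (-7)·(9-8)²/2)/200000 = 7/400000 m
Load 4 — point force P=11 kN at a=24/5 m (b=L-a=36/5):
  y_4 = -Pa²(L-x)²(3bL-(3b+a)(L-x))/(6L³EI)  [x>a] = -11·(24/5)²·(12-9)²·(3·(36/5)·12-(3·(36/5)+(24/5))·(12-9))/(6·12³·200000) = -99/500000 m
Superposition: y = Σ y_i = 32861/32000000 m ≈ 0.001027 m

y(9) = 32861/32000000 m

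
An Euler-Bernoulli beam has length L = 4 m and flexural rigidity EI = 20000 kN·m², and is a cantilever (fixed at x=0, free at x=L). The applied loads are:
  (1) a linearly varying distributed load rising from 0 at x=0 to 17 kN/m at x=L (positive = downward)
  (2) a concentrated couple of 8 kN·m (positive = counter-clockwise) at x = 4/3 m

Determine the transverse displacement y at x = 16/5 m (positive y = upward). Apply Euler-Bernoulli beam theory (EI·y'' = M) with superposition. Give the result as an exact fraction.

Load 1 — triangular load w₀=17 kN/m (0→w₀ over full span):
  y_1 = (w₀Lx³/12-w₀L²x²/6-w₀x⁵/(120L))/EI = (17·4·(16/5)³/12-17·4²·(16/5)²/6-17·(16/5)⁵/(120·4))/20000 = -425408/29296875 m
Load 2 — applied couple M₀=8 kN·m at a=4/3 m (b=L-a=8/3):
  y_2 = M₀a(2x-a)/(2EI)  [x>a] = 8·(4/3)·(2·(16/5)-(4/3))/(2·20000) = 38/28125 m
Superposition: y = Σ y_i = -1157474/87890625 m ≈ -0.013169 m

y(16/5) = -1157474/87890625 m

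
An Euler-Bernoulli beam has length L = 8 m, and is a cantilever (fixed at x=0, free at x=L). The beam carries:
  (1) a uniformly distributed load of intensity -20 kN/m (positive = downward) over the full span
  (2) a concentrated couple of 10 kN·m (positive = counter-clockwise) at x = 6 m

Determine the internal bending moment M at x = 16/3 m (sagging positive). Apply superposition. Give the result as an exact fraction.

M(16/3) = 730/9 kN·m

Load 1 — uniform load w=-20 kN/m over full span:
  M_1 = -w(L-x)²/2 = -(-20)·(8-(16/3))²/2 = 640/9 kN·m
Load 2 — applied couple M₀=10 kN·m at a=6 m (b=L-a=2):
  M_2 = M₀  [x≤a] = 10 = 10 kN·m
Superposition: M = Σ M_i = 730/9 kN·m ≈ 81.111111 kN·m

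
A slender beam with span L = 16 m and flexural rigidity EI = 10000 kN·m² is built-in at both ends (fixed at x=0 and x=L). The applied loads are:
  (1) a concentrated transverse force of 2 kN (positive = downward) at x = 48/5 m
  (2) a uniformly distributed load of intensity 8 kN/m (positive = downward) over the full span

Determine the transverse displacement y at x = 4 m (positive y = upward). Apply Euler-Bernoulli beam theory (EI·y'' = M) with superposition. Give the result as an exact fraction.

Load 1 — point force P=2 kN at a=48/5 m (b=L-a=32/5):
  y_1 = -Pb²x²(3aL-(3a+b)x)/(6L³EI)  [x≤a] = -2·(32/5)²·4²·(3·(48/5)·16-(3·(48/5)+(32/5))·4)/(6·16³·10000) = -16/9375 m
Load 2 — uniform load w=8 kN/m over full span:
  y_2 = -wx²(L-x)²/(24EI) = -8·4²·(16-4)²/(24·10000) = -48/625 m
Superposition: y = Σ y_i = -736/9375 m ≈ -0.078507 m

y(4) = -736/9375 m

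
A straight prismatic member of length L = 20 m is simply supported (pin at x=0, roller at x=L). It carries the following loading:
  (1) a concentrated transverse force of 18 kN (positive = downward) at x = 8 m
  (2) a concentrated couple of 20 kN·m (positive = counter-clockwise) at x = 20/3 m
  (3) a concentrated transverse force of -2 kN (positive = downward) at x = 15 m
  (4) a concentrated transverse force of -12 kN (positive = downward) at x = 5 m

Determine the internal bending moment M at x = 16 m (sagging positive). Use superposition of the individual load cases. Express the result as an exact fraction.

M(16) = 34/5 kN·m

Load 1 — point force P=18 kN at a=8 m (b=L-a=12):
  M_1 = Pa(L-x)/L  [x>a] = 18·8·(20-16)/20 = 144/5 kN·m
Load 2 — applied couple M₀=20 kN·m at a=20/3 m (b=L-a=40/3):
  M_2 = M₀x/L - M₀  [x>a] = 20·16/20 - 20 = -4 kN·m
Load 3 — point force P=-2 kN at a=15 m (b=L-a=5):
  M_3 = Pa(L-x)/L  [x>a] = (-2)·15·(20-16)/20 = -6 kN·m
Load 4 — point force P=-12 kN at a=5 m (b=L-a=15):
  M_4 = Pa(L-x)/L  [x>a] = (-12)·5·(20-16)/20 = -12 kN·m
Superposition: M = Σ M_i = 34/5 kN·m ≈ 6.800000 kN·m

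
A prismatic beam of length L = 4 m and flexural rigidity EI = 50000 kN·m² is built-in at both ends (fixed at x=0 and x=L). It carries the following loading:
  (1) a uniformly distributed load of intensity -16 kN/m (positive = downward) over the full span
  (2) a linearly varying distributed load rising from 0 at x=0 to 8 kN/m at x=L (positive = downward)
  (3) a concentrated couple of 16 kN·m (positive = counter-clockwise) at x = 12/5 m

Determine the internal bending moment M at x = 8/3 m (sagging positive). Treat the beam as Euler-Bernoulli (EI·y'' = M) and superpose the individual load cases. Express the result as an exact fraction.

Load 1 — uniform load w=-16 kN/m over full span:
  M_1 = wLx/2 - wL²/12 - wx²/2 = (-16)·4·(8/3)/2 - (-16)·4²/12 - (-16)·(8/3)²/2 = -64/9 kN·m
Load 2 — triangular load w₀=8 kN/m (0→w₀ over full span):
  M_2 = 3w₀Lx/20 - w₀L²/30 - w₀x³/(6L) = 3·8·4·(8/3)/20 - 8·4²/30 - 8·(8/3)³/(6·4) = 896/405 kN·m
Load 3 — applied couple M₀=16 kN·m at a=12/5 m (b=L-a=8/5):
  M_3 = R_Ax - M_A - M₀  [x>a] with R_A=144/25, M_A=128/25 = (144/25)·(8/3) - (128/25) - 16 = -144/25 kN·m
Superposition: M = Σ M_i = -21584/2025 kN·m ≈ -10.658765 kN·m

M(8/3) = -21584/2025 kN·m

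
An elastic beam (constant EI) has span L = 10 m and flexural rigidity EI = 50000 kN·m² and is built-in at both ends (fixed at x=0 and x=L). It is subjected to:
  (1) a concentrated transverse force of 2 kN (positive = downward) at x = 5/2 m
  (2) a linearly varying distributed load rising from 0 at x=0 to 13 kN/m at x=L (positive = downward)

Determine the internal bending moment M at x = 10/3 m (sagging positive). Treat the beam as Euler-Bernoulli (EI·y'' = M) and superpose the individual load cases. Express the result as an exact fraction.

Load 1 — point force P=2 kN at a=5/2 m (b=L-a=15/2):
  M_1 = Pa²(a+3b)(L-x)/L³ - Pa²b/L²  [x>a] = 2·(5/2)²·((5/2)+3·(15/2))·(10-(10/3))/10³ - 2·(5/2)²·(15/2)/10² = 55/48 kN·m
Load 2 — triangular load w₀=13 kN/m (0→w₀ over full span):
  M_2 = 3w₀Lx/20 - w₀L²/30 - w₀x³/(6L) = 3·13·10·(10/3)/20 - 13·10²/30 - 13·(10/3)³/(6·10) = 1105/81 kN·m
Superposition: M = Σ M_i = 19165/1296 kN·m ≈ 14.787809 kN·m

M(10/3) = 19165/1296 kN·m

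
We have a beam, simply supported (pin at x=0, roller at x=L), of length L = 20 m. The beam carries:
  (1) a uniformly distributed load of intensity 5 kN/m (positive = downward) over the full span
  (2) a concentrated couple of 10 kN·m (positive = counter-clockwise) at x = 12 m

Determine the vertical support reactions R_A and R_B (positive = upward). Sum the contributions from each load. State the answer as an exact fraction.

R_A = 101/2 kN, R_B = 99/2 kN

Load 1 — uniform load w=5 kN/m over full span:
  R_A = wL/2 = 5·20/2 = 50 kN
  R_B = wL/2 = 5·20/2 = 50 kN
Load 2 — applied couple M₀=10 kN·m at a=12 m (b=L-a=8):
  R_A = M₀/L = 10/20 = 1/2 kN
  R_B = -M₀/L = -10/20 = -1/2 kN
Superposition: R_A = 101/2 kN, R_B = 99/2 kN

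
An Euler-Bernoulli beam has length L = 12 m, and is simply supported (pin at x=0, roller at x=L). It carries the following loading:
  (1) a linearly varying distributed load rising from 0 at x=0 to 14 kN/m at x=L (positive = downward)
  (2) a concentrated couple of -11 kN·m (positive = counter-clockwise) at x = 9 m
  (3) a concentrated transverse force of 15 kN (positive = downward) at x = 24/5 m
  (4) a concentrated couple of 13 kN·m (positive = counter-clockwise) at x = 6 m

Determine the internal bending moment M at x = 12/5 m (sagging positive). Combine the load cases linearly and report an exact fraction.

M(12/5) = 10814/125 kN·m

Load 1 — triangular load w₀=14 kN/m (0→w₀ over full span):
  M_1 = w₀Lx/6 - w₀x³/(6L) = 14·12·(12/5)/6 - 14·(12/5)³/(6·12) = 8064/125 kN·m
Load 2 — applied couple M₀=-11 kN·m at a=9 m (b=L-a=3):
  M_2 = M₀x/L  [x≤a] = (-11)·(12/5)/12 = -11/5 kN·m
Load 3 — point force P=15 kN at a=24/5 m (b=L-a=36/5):
  M_3 = Pbx/L  [x≤a] = 15·(36/5)·(12/5)/12 = 108/5 kN·m
Load 4 — applied couple M₀=13 kN·m at a=6 m (b=L-a=6):
  M_4 = M₀x/L  [x≤a] = 13·(12/5)/12 = 13/5 kN·m
Superposition: M = Σ M_i = 10814/125 kN·m ≈ 86.512000 kN·m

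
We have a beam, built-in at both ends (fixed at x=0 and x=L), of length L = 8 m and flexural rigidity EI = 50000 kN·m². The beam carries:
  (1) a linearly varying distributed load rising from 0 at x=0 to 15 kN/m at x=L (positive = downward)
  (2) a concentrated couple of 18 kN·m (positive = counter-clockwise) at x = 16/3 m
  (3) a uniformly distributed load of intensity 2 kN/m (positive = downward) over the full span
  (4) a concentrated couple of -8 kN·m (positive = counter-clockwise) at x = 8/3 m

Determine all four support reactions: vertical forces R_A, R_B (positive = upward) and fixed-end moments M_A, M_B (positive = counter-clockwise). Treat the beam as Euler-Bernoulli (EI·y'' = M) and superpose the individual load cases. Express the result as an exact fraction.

R_A = 83/3 kN, M_A = 146/3 kN·m, R_B = 145/3 kN, M_B = -184/3 kN·m

Load 1 — triangular load w₀=15 kN/m (0→w₀ over full span):
  R_A = 3w₀L/20 = 3·15·8/20 = 18 kN
  M_A = w₀L²/30 = 15·8²/30 = 32 kN·m
  R_B = 7w₀L/20 = 7·15·8/20 = 42 kN
  M_B = -w₀L²/20 = -15·8²/20 = -48 kN·m
Load 2 — applied couple M₀=18 kN·m at a=16/3 m (b=L-a=8/3):
  R_A = 6M₀ab/L³ = 6·18·(16/3)·(8/3)/8³ = 3 kN
  M_A = M₀b(2a-b)/L² = 18·(8/3)·(2·(16/3)-(8/3))/8² = 6 kN·m
  R_B = -6M₀ab/L³ = -6·18·(16/3)·(8/3)/8³ = -3 kN
  M_B = M₀a(2b-a)/L² = 18·(16/3)·(2·(8/3)-(16/3))/8² = 0 kN·m
Load 3 — uniform load w=2 kN/m over full span:
  R_A = wL/2 = 2·8/2 = 8 kN
  M_A = wL²/12 = 2·8²/12 = 32/3 kN·m
  R_B = wL/2 = 2·8/2 = 8 kN
  M_B = -wL²/12 = -2·8²/12 = -32/3 kN·m
Load 4 — applied couple M₀=-8 kN·m at a=8/3 m (b=L-a=16/3):
  R_A = 6M₀ab/L³ = 6·(-8)·(8/3)·(16/3)/8³ = -4/3 kN
  M_A = M₀b(2a-b)/L² = (-8)·(16/3)·(2·(8/3)-(16/3))/8² = 0 kN·m
  R_B = -6M₀ab/L³ = -6·(-8)·(8/3)·(16/3)/8³ = 4/3 kN
  M_B = M₀a(2b-a)/L² = (-8)·(8/3)·(2·(16/3)-(8/3))/8² = -8/3 kN·m
Superposition: R_A = 83/3 kN, M_A = 146/3 kN·m, R_B = 145/3 kN, M_B = -184/3 kN·m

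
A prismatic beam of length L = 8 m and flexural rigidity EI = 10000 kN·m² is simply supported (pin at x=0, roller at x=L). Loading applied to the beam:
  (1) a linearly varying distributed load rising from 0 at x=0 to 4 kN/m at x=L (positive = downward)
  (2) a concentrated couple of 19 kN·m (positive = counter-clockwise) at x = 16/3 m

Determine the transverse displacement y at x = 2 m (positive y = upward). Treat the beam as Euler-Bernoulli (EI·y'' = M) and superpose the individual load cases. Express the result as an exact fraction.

y(2) = -1859/180000 m

Load 1 — triangular load w₀=4 kN/m (0→w₀ over full span):
  y_1 = -w₀x(7L⁴-10L²x²+3x⁴)/(360LEI) = -4·2·(7·8⁴-10·8²·2²+3·2⁴)/(360·8·10000) = -109/15000 m
Load 2 — applied couple M₀=19 kN·m at a=16/3 m (b=L-a=8/3):
  y_2 = (M₀x³/(6L)+C₁x)/EI  [x≤a] with C₁=M₀(3b²-L²)/(6L)=-152/9 = (19·2³/(6·8)+(-152/9)·2)/10000 = -551/180000 m
Superposition: y = Σ y_i = -1859/180000 m ≈ -0.010328 m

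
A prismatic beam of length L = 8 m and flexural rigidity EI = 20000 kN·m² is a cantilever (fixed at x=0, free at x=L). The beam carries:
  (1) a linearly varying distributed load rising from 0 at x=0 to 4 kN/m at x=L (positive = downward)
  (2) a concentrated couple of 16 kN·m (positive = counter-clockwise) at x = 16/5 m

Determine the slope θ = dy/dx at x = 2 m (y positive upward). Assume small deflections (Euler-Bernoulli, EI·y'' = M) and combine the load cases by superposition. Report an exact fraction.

θ(2) = -107/20000 rad

Load 1 — triangular load w₀=4 kN/m (0→w₀ over full span):
  θ_1 = (w₀Lx²/4-w₀L²x/3-w₀x⁴/(24L))/EI = (4·8·2²/4-4·8²·2/3-4·2⁴/(24·8))/20000 = -139/20000 rad
Load 2 — applied couple M₀=16 kN·m at a=16/5 m (b=L-a=24/5):
  θ_2 = M₀x/EI  [x≤a] = 16·2/20000 = 1/625 rad
Superposition: θ = Σ θ_i = -107/20000 rad ≈ -0.005350 rad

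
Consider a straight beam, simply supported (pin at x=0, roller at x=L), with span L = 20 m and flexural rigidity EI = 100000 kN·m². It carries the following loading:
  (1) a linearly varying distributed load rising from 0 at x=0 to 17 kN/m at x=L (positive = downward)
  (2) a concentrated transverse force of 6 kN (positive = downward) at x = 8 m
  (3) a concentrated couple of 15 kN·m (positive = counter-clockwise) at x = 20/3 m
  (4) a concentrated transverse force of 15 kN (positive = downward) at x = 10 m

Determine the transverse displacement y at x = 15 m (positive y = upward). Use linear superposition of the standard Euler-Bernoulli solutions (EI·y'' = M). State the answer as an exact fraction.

y(15) = -491529/3200000 m

Load 1 — triangular load w₀=17 kN/m (0→w₀ over full span):
  y_1 = -w₀x(7L⁴-10L²x²+3x⁴)/(360LEI) = -17·15·(7·20⁴-10·20²·15²+3·15⁴)/(360·20·100000) = -2023/15360 m
Load 2 — point force P=6 kN at a=8 m (b=L-a=12):
  y_2 = -Pa(L-x)(2Lx-a²-x²)/(6LEI)  [x>a] = -6·8·(20-15)·(2·20·15-8²-15²)/(6·20·100000) = -311/50000 m
Load 3 — applied couple M₀=15 kN·m at a=20/3 m (b=L-a=40/3):
  y_3 = (M₀x³/(6L)-M₀(x-a)²/2+C₁x)/EI  [x>a] with C₁=M₀(3b²-L²)/(6L)=50/3 = (15·15³/(6·20)-15·(15-(20/3))²/2+(50/3)·15)/100000 = 29/19200 m
Load 4 — point force P=15 kN at a=10 m (b=L-a=10):
  y_4 = -Pa(L-x)(2Lx-a²-x²)/(6LEI)  [x>a] = -15·10·(20-15)·(2·20·15-10²-15²)/(6·20·100000) = -11/640 m
Superposition: y = Σ y_i = -491529/3200000 m ≈ -0.153603 m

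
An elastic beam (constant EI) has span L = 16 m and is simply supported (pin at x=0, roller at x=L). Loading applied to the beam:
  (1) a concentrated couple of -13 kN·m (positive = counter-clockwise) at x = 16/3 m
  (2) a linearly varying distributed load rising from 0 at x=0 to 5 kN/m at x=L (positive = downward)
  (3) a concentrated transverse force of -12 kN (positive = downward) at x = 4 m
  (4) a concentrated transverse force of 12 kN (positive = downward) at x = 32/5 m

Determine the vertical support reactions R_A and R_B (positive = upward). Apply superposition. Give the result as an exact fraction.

Load 1 — applied couple M₀=-13 kN·m at a=16/3 m (b=L-a=32/3):
  R_A = M₀/L = (-13)/16 = -13/16 kN
  R_B = -M₀/L = -(-13)/16 = 13/16 kN
Load 2 — triangular load w₀=5 kN/m (0→w₀ over full span):
  R_A = w₀L/6 = 5·16/6 = 40/3 kN
  R_B = w₀L/3 = 5·16/3 = 80/3 kN
Load 3 — point force P=-12 kN at a=4 m (b=L-a=12):
  R_A = Pb/L = (-12)·12/16 = -9 kN
  R_B = Pa/L = (-12)·4/16 = -3 kN
Load 4 — point force P=12 kN at a=32/5 m (b=L-a=48/5):
  R_A = Pb/L = 12·(48/5)/16 = 36/5 kN
  R_B = Pa/L = 12·(32/5)/16 = 24/5 kN
Superposition: R_A = 2573/240 kN, R_B = 7027/240 kN

R_A = 2573/240 kN, R_B = 7027/240 kN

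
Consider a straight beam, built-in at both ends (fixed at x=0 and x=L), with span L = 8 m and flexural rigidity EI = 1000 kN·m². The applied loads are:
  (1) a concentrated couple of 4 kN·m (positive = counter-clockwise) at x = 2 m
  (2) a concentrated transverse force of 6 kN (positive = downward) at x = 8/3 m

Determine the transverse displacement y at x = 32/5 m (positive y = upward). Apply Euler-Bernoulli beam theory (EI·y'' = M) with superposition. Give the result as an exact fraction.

Load 1 — applied couple M₀=4 kN·m at a=2 m (b=L-a=6):
  y_1 = (R_Ax³/6 - M_Ax²/2 - M₀(x-a)²/2)/EI  [x>a] with R_A=9/16, M_A=-3/4 = ((9/16)·(32/5)³/6 - (-3/4)·(32/5)²/2 - 4·((32/5)-2)²/2)/1000 = 19/15625 m
Load 2 — point force P=6 kN at a=8/3 m (b=L-a=16/3):
  y_2 = -Pa²(L-x)²(3bL-(3b+a)(L-x))/(6L³EI)  [x>a] = -6·(8/3)²·(8-(32/5))²·(3·(16/3)·8-(3·(16/3)+(8/3))·(8-(32/5)))/(6·8³·1000) = -1472/421875 m
Superposition: y = Σ y_i = -959/421875 m ≈ -0.002273 m

y(32/5) = -959/421875 m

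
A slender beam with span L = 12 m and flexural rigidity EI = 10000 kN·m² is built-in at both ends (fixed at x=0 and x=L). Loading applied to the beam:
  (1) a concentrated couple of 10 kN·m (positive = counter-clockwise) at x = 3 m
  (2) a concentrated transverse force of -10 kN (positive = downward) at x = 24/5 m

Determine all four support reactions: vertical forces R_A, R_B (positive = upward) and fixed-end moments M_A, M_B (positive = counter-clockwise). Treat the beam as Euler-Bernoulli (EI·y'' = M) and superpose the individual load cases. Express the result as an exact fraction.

R_A = -2217/400 kN, M_A = -3831/200 kN·m, R_B = -1783/400 kN, M_B = 2929/200 kN·m

Load 1 — applied couple M₀=10 kN·m at a=3 m (b=L-a=9):
  R_A = 6M₀ab/L³ = 6·10·3·9/12³ = 15/16 kN
  M_A = M₀b(2a-b)/L² = 10·9·(2·3-9)/12² = -15/8 kN·m
  R_B = -6M₀ab/L³ = -6·10·3·9/12³ = -15/16 kN
  M_B = M₀a(2b-a)/L² = 10·3·(2·9-3)/12² = 25/8 kN·m
Load 2 — point force P=-10 kN at a=24/5 m (b=L-a=36/5):
  R_A = Pb²(3a+b)/L³ = (-10)·(36/5)²·(3·(24/5)+(36/5))/12³ = -162/25 kN
  M_A = Pab²/L² = (-10)·(24/5)·(36/5)²/12² = -432/25 kN·m
  R_B = Pa²(a+3b)/L³ = (-10)·(24/5)²·((24/5)+3·(36/5))/12³ = -88/25 kN
  M_B = -Pa²b/L² = -(-10)·(24/5)²·(36/5)/12² = 288/25 kN·m
Superposition: R_A = -2217/400 kN, M_A = -3831/200 kN·m, R_B = -1783/400 kN, M_B = 2929/200 kN·m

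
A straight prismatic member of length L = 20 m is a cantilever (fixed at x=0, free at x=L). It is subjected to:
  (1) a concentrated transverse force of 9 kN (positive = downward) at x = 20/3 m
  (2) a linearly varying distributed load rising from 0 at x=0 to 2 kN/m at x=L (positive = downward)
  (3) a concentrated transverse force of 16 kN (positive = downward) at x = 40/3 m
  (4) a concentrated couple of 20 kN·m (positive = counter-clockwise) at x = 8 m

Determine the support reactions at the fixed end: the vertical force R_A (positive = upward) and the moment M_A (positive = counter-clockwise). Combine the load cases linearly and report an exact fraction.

Load 1 — point force P=9 kN at a=20/3 m (b=L-a=40/3):
  R_A = P = 9 kN
  M_A = Pa = 9·(20/3) = 60 kN·m
Load 2 — triangular load w₀=2 kN/m (0→w₀ over full span):
  R_A = w₀L/2 = 2·20/2 = 20 kN
  M_A = w₀L²/3 = 2·20²/3 = 800/3 kN·m
Load 3 — point force P=16 kN at a=40/3 m (b=L-a=20/3):
  R_A = P = 16 kN
  M_A = Pa = 16·(40/3) = 640/3 kN·m
Load 4 — applied couple M₀=20 kN·m at a=8 m (b=L-a=12):
  R_A = 0 kN
  M_A = -M₀ = -20 kN·m
Superposition: R_A = 45 kN, M_A = 520 kN·m

R_A = 45 kN, M_A = 520 kN·m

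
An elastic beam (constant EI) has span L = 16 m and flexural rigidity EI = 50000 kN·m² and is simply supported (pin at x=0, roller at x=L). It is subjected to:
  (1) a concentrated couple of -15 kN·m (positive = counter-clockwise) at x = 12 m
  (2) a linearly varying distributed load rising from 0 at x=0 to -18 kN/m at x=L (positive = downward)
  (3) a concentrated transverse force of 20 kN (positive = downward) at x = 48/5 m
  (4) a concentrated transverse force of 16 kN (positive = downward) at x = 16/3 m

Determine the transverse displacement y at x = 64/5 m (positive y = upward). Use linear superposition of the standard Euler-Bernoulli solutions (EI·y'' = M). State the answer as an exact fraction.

y(64/5) = 519859811/7910156250 m

Load 1 — applied couple M₀=-15 kN·m at a=12 m (b=L-a=4):
  y_1 = (M₀x³/(6L)-M₀(x-a)²/2+C₁x)/EI  [x>a] with C₁=M₀(3b²-L²)/(6L)=65/2 = ((-15)·(64/5)³/(6·16)-(-15)·((64/5)-12)²/2+(65/2)·(64/5))/50000 = 291/156250 m
Load 2 — triangular load w₀=-18 kN/m (0→w₀ over full span):
  y_2 = -w₀x(7L⁴-10L²x²+3x⁴)/(360LEI) = -(-18)·(64/5)·(7·16⁴-10·16²·(64/5)²+3·(64/5)⁴)/(360·16·50000) = 4681728/48828125 m
Load 3 — point force P=20 kN at a=48/5 m (b=L-a=32/5):
  y_3 = -Pa(L-x)(2Lx-a²-x²)/(6LEI)  [x>a] = -20·(48/5)·(16-(64/5))·(2·16·(64/5)-(48/5)²-(64/5)²)/(6·16·50000) = -1536/78125 m
Load 4 — point force P=16 kN at a=16/3 m (b=L-a=32/3):
  y_4 = -Pa(L-x)(2Lx-a²-x²)/(6LEI)  [x>a] = -16·(16/3)·(16-(64/5))·(2·16·(64/5)-(16/3)²-(64/5)²)/(6·16·50000) = -391168/31640625 m
Superposition: y = Σ y_i = 519859811/7910156250 m ≈ 0.065721 m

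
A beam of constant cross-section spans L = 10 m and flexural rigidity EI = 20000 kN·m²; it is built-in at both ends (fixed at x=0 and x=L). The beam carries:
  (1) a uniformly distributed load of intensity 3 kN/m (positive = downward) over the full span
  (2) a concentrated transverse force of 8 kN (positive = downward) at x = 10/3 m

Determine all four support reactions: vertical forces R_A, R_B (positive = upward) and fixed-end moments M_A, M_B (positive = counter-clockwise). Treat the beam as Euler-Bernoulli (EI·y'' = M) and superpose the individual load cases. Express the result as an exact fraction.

R_A = 565/27 kN, M_A = 995/27 kN·m, R_B = 461/27 kN, M_B = -835/27 kN·m

Load 1 — uniform load w=3 kN/m over full span:
  R_A = wL/2 = 3·10/2 = 15 kN
  M_A = wL²/12 = 3·10²/12 = 25 kN·m
  R_B = wL/2 = 3·10/2 = 15 kN
  M_B = -wL²/12 = -3·10²/12 = -25 kN·m
Load 2 — point force P=8 kN at a=10/3 m (b=L-a=20/3):
  R_A = Pb²(3a+b)/L³ = 8·(20/3)²·(3·(10/3)+(20/3))/10³ = 160/27 kN
  M_A = Pab²/L² = 8·(10/3)·(20/3)²/10² = 320/27 kN·m
  R_B = Pa²(a+3b)/L³ = 8·(10/3)²·((10/3)+3·(20/3))/10³ = 56/27 kN
  M_B = -Pa²b/L² = -8·(10/3)²·(20/3)/10² = -160/27 kN·m
Superposition: R_A = 565/27 kN, M_A = 995/27 kN·m, R_B = 461/27 kN, M_B = -835/27 kN·m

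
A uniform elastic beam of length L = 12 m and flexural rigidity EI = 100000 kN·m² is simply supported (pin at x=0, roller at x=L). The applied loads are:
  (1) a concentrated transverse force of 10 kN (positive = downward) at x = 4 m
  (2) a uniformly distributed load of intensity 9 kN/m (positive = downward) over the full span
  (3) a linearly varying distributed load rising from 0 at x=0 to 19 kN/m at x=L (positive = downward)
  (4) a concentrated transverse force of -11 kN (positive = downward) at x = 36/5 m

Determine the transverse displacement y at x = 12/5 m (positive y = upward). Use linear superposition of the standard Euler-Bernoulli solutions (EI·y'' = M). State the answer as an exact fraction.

Load 1 — point force P=10 kN at a=4 m (b=L-a=8):
  y_1 = -Pbx(L²-b²-x²)/(6LEI)  [x≤a] = -10·8·(12/5)·(12²-8²-(12/5)²)/(6·12·100000) = -464/234375 m
Load 2 — uniform load w=9 kN/m over full span:
  y_2 = -wx(L³-2Lx²+x³)/(24EI) = -9·(12/5)·(12³-2·12·(12/5)²+(12/5)³)/(24·100000) = -28188/1953125 m
Load 3 — triangular load w₀=19 kN/m (0→w₀ over full span):
  y_3 = -w₀x(7L⁴-10L²x²+3x⁴)/(360LEI) = -19·(12/5)·(7·12⁴-10·12²·(12/5)²+3·(12/5)⁴)/(360·12·100000) = -705888/48828125 m
Load 4 — point force P=-11 kN at a=36/5 m (b=L-a=24/5):
  y_4 = -Pbx(L²-b²-x²)/(6LEI)  [x≤a] = -(-11)·(24/5)·(12/5)·(12²-(24/5)²-(12/5)²)/(6·12·100000) = 792/390625 m
Superposition: y = Σ y_i = -4224764/146484375 m ≈ -0.028841 m

y(12/5) = -4224764/146484375 m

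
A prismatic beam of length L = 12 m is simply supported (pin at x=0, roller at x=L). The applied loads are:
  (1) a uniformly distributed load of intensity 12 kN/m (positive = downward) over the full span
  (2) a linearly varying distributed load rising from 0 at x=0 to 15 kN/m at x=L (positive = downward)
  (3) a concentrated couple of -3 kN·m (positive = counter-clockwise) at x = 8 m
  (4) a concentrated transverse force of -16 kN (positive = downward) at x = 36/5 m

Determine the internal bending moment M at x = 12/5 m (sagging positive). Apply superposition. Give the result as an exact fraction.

Load 1 — uniform load w=12 kN/m over full span:
  M_1 = wx(L-x)/2 = 12·(12/5)·(12-(12/5))/2 = 3456/25 kN·m
Load 2 — triangular load w₀=15 kN/m (0→w₀ over full span):
  M_2 = w₀Lx/6 - w₀x³/(6L) = 15·12·(12/5)/6 - 15·(12/5)³/(6·12) = 1728/25 kN·m
Load 3 — applied couple M₀=-3 kN·m at a=8 m (b=L-a=4):
  M_3 = M₀x/L  [x≤a] = (-3)·(12/5)/12 = -3/5 kN·m
Load 4 — point force P=-16 kN at a=36/5 m (b=L-a=24/5):
  M_4 = Pbx/L  [x≤a] = (-16)·(24/5)·(12/5)/12 = -384/25 kN·m
Superposition: M = Σ M_i = 957/5 kN·m ≈ 191.400000 kN·m

M(12/5) = 957/5 kN·m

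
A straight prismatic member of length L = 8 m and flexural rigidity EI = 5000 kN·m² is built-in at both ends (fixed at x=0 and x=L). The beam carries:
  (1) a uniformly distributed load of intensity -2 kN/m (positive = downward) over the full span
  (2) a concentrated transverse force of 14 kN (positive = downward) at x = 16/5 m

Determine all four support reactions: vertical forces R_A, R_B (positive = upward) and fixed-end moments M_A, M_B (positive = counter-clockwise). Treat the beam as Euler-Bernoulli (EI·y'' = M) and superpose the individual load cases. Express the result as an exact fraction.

Load 1 — uniform load w=-2 kN/m over full span:
  R_A = wL/2 = (-2)·8/2 = -8 kN
  M_A = wL²/12 = (-2)·8²/12 = -32/3 kN·m
  R_B = wL/2 = (-2)·8/2 = -8 kN
  M_B = -wL²/12 = -(-2)·8²/12 = 32/3 kN·m
Load 2 — point force P=14 kN at a=16/5 m (b=L-a=24/5):
  R_A = Pb²(3a+b)/L³ = 14·(24/5)²·(3·(16/5)+(24/5))/8³ = 1134/125 kN
  M_A = Pab²/L² = 14·(16/5)·(24/5)²/8² = 2016/125 kN·m
  R_B = Pa²(a+3b)/L³ = 14·(16/5)²·((16/5)+3·(24/5))/8³ = 616/125 kN
  M_B = -Pa²b/L² = -14·(16/5)²·(24/5)/8² = -1344/125 kN·m
Superposition: R_A = 134/125 kN, M_A = 2048/375 kN·m, R_B = -384/125 kN, M_B = -32/375 kN·m

R_A = 134/125 kN, M_A = 2048/375 kN·m, R_B = -384/125 kN, M_B = -32/375 kN·m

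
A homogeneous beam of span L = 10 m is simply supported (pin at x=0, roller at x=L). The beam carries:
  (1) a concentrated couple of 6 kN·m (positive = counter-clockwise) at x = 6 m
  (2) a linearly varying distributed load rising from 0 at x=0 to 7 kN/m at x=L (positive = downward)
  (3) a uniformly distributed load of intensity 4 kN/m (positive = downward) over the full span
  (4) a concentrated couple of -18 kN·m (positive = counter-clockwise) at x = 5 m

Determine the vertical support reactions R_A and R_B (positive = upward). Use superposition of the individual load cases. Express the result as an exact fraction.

Load 1 — applied couple M₀=6 kN·m at a=6 m (b=L-a=4):
  R_A = M₀/L = 6/10 = 3/5 kN
  R_B = -M₀/L = -6/10 = -3/5 kN
Load 2 — triangular load w₀=7 kN/m (0→w₀ over full span):
  R_A = w₀L/6 = 7·10/6 = 35/3 kN
  R_B = w₀L/3 = 7·10/3 = 70/3 kN
Load 3 — uniform load w=4 kN/m over full span:
  R_A = wL/2 = 4·10/2 = 20 kN
  R_B = wL/2 = 4·10/2 = 20 kN
Load 4 — applied couple M₀=-18 kN·m at a=5 m (b=L-a=5):
  R_A = M₀/L = (-18)/10 = -9/5 kN
  R_B = -M₀/L = -(-18)/10 = 9/5 kN
Superposition: R_A = 457/15 kN, R_B = 668/15 kN

R_A = 457/15 kN, R_B = 668/15 kN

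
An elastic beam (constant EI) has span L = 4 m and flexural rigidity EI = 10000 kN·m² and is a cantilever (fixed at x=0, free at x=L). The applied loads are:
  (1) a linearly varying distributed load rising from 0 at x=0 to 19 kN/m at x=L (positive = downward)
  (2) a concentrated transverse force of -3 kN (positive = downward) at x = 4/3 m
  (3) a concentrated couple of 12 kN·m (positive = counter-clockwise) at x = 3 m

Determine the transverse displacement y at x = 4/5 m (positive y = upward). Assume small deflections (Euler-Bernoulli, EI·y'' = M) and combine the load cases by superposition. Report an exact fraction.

y(4/5) = -71288/29296875 m

Load 1 — triangular load w₀=19 kN/m (0→w₀ over full span):
  y_1 = (w₀Lx³/12-w₀L²x²/6-w₀x⁵/(120L))/EI = (19·4·(4/5)³/12-19·4²·(4/5)²/6-19·(4/5)⁵/(120·4))/10000 = -85538/29296875 m
Load 2 — point force P=-3 kN at a=4/3 m (b=L-a=8/3):
  y_2 = -Px²(3a-x)/(6EI)  [x≤a] = -(-3)·(4/5)²·(3·(4/3)-(4/5))/(6·10000) = 8/78125 m
Load 3 — applied couple M₀=12 kN·m at a=3 m (b=L-a=1):
  y_3 = M₀x²/(2EI)  [x≤a] = 12·(4/5)²/(2·10000) = 6/15625 m
Superposition: y = Σ y_i = -71288/29296875 m ≈ -0.002433 m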